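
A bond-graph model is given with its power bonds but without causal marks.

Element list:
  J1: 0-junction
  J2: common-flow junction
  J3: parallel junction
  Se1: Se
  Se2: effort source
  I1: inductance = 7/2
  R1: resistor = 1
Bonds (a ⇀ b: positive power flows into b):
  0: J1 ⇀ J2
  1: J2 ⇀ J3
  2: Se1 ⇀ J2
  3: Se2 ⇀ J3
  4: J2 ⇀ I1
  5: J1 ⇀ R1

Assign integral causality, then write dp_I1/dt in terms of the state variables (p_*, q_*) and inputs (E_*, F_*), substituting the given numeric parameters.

β2 stroke at J2  (Se1: effort source, stroke at far end)
β3 stroke at J3  (source Se2 imposes e)
β1 stroke at J2  (J3 effort already set via bond 3)
β4 stroke at I1  (prefer integral on I1)
β0 stroke at J2  (common-f at J2 fixed by 4)
β5 stroke at J1  (only one effort-in slot at J1)

dp_I1/dt = E_Se1 - E_Se2 - 2*p_I1/7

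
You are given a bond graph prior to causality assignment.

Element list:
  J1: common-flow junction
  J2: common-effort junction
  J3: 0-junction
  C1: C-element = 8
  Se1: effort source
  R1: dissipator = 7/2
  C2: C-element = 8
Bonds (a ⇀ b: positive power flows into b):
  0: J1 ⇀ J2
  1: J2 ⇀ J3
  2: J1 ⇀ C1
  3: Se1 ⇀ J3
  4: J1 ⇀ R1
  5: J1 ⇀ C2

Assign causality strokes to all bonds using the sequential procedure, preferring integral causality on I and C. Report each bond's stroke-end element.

#0 →J1
#1 →J2
#2 →J1
#3 →J3
#4 →R1
#5 →J1

β3 →J3  (source Se1 imposes e)
β1 →J2  (J3 effort already set via bond 3)
β0 →J1  (J2: bond 1 brought effort, rest push out)
β2 →J1  (C1: C, integral causality)
β5 →J1  (C2 outputs effort q/C2)
β4 →R1  (J1 needs exactly one f-in)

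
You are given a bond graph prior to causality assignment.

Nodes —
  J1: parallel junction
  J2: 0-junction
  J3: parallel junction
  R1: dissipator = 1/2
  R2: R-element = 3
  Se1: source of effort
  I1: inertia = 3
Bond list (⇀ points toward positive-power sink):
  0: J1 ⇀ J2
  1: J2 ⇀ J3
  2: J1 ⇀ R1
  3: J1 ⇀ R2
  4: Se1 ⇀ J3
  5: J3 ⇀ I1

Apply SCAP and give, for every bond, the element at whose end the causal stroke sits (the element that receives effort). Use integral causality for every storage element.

b4 |J3  (source Se1 imposes e)
b1 |J2  (J3 effort already set via bond 4)
b5 |I1  (0-jn J3 has e-setter on 4)
b0 |J1  (0-jn J2 has e-setter on 1)
b2 |R1  (0-jn J1 has e-setter on 0)
b3 |R2  (J1: bond 0 brought effort, rest push out)

bond 0 stroke at J1
bond 1 stroke at J2
bond 2 stroke at R1
bond 3 stroke at R2
bond 4 stroke at J3
bond 5 stroke at I1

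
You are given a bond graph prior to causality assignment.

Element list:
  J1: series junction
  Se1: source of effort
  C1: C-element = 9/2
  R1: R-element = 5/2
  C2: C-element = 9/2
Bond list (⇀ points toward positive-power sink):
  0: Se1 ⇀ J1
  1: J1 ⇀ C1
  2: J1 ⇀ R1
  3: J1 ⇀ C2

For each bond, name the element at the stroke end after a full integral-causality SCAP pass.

bond 0 stroke→J1  (Se1 fixes effort; stroke away)
bond 1 stroke→J1  (prefer integral on C1)
bond 3 stroke→J1  (C2: C, integral causality)
bond 2 stroke→R1  (only one flow-in slot at J1)

b0 stroke at J1
b1 stroke at J1
b2 stroke at R1
b3 stroke at J1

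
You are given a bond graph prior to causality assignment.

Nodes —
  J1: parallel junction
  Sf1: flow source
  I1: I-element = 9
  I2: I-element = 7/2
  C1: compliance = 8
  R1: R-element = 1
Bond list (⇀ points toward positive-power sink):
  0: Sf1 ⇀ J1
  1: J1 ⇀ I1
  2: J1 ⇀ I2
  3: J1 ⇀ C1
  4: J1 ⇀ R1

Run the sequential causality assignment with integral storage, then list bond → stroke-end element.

#0 →Sf1  (Sf1 fixes flow; stroke at Sf1)
#1 →I1  (I1: I, integral causality)
#2 →I2  (prefer integral on I2)
#3 →J1  (C1: C, integral causality)
#4 →R1  (J1 effort already set via bond 3)

b0 stroke→Sf1
b1 stroke→I1
b2 stroke→I2
b3 stroke→J1
b4 stroke→R1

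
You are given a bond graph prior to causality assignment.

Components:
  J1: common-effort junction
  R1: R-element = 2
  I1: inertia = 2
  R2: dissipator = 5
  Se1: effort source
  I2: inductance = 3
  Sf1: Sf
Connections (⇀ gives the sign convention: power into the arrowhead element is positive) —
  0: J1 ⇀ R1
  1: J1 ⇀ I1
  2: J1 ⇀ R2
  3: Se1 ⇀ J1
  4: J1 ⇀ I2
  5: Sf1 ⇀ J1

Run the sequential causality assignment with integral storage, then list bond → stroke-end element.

b3 stroke→J1  (Se1 (Se) sets effort on bond)
b5 stroke→Sf1  (Sf1: flow source, stroke at near end)
b0 stroke→R1  (J1 effort already set via bond 3)
b1 stroke→I1  (common-e at J1 fixed by 3)
b2 stroke→R2  (common-e at J1 fixed by 3)
b4 stroke→I2  (0-jn J1 has e-setter on 3)

bond 0 stroke→R1
bond 1 stroke→I1
bond 2 stroke→R2
bond 3 stroke→J1
bond 4 stroke→I2
bond 5 stroke→Sf1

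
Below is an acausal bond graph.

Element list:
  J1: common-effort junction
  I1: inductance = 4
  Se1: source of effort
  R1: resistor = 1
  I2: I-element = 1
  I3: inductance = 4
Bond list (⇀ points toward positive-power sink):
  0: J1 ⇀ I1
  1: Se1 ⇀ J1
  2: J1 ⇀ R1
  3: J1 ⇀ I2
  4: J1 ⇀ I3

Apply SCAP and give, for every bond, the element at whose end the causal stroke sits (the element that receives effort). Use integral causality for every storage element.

bond 1 →J1  (Se1: effort source, stroke at far end)
bond 0 →I1  (common-e at J1 fixed by 1)
bond 2 →R1  (0-jn J1 has e-setter on 1)
bond 3 →I2  (common-e at J1 fixed by 1)
bond 4 →I3  (J1 effort already set via bond 1)

β0 |I1
β1 |J1
β2 |R1
β3 |I2
β4 |I3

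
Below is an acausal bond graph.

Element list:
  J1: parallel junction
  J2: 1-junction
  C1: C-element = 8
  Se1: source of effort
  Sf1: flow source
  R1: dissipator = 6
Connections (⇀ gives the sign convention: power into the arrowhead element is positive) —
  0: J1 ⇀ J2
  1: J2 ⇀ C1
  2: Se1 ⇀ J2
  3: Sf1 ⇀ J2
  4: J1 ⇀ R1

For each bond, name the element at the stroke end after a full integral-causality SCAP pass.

bond 0 stroke→J2
bond 1 stroke→J2
bond 2 stroke→J2
bond 3 stroke→Sf1
bond 4 stroke→J1

β2 →J2  (source Se1 imposes e)
β3 →Sf1  (Sf1 (Sf) sets flow on bond)
β0 →J2  (J2: bond 3 brought flow, rest push out)
β1 →J2  (common-f at J2 fixed by 3)
β4 →J1  (J1 needs exactly one e-in)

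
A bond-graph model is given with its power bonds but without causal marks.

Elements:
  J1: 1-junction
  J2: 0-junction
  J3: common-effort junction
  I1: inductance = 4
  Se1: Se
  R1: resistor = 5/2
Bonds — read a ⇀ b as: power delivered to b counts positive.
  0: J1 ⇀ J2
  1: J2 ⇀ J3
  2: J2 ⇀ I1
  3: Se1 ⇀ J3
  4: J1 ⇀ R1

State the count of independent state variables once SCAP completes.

β3 |J3  (source Se1 imposes e)
β1 |J2  (J3 effort already set via bond 3)
β0 |J1  (0-jn J2 has e-setter on 1)
β2 |I1  (J2 effort already set via bond 1)
β4 |R1  (only one flow-in slot at J1)

1  (I1 all integral)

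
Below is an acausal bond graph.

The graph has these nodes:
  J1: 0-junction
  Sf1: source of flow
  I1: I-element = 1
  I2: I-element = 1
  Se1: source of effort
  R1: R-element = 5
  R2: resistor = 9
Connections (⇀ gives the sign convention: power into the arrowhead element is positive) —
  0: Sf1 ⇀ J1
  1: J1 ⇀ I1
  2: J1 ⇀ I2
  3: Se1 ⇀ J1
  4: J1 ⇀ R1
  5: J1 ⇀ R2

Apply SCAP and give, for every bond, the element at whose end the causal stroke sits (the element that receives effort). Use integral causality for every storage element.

b0 stroke→Sf1  (source Sf1 imposes f)
b3 stroke→J1  (Se1 fixes effort; stroke away)
b1 stroke→I1  (common-e at J1 fixed by 3)
b2 stroke→I2  (J1: bond 3 brought effort, rest push out)
b4 stroke→R1  (J1 effort already set via bond 3)
b5 stroke→R2  (J1 effort already set via bond 3)

bond 0 stroke→Sf1
bond 1 stroke→I1
bond 2 stroke→I2
bond 3 stroke→J1
bond 4 stroke→R1
bond 5 stroke→R2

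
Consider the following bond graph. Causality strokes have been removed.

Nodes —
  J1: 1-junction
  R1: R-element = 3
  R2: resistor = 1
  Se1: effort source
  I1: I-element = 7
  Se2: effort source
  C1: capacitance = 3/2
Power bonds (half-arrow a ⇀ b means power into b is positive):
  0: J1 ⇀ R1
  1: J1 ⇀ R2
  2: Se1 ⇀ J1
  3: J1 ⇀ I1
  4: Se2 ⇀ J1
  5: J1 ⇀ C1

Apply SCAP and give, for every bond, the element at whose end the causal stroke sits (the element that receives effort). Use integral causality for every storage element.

β2 stroke→J1  (source Se1 imposes e)
β4 stroke→J1  (Se2 fixes effort; stroke away)
β3 stroke→I1  (I1: I, integral causality)
β0 stroke→J1  (J1 flow already set via bond 3)
β1 stroke→J1  (1-jn J1 has f-setter on 3)
β5 stroke→J1  (1-jn J1 has f-setter on 3)

#0 stroke→J1
#1 stroke→J1
#2 stroke→J1
#3 stroke→I1
#4 stroke→J1
#5 stroke→J1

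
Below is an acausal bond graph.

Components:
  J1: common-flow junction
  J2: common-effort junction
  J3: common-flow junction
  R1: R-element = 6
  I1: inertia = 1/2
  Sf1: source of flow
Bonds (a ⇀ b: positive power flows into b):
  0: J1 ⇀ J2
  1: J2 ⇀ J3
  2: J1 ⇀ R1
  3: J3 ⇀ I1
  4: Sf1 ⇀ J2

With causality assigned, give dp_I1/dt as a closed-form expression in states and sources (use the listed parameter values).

dp_I1/dt = 6*F_Sf1 - 12*p_I1

bond 4 →Sf1  (Sf1: flow source, stroke at near end)
bond 3 →I1  (I1: I, integral causality)
bond 1 →J3  (J3 flow already set via bond 3)
bond 0 →J2  (only one effort-in slot at J2)
bond 2 →J1  (J1: bond 0 brought flow, rest push out)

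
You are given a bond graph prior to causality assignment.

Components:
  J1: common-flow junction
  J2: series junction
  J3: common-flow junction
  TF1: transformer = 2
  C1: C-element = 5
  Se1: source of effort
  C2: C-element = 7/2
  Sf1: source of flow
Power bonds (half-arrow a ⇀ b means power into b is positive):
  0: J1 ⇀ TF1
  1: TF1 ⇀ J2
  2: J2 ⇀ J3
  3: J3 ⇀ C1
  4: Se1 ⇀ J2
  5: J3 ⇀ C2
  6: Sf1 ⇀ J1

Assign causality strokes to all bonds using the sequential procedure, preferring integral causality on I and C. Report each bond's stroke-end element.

b0 →J1
b1 →TF1
b2 →J2
b3 →J3
b4 →J2
b5 →J3
b6 →Sf1

b4 stroke→J2  (Se1: effort source, stroke at far end)
b6 stroke→Sf1  (Sf1 fixes flow; stroke at Sf1)
b0 stroke→J1  (1-jn J1 has f-setter on 6)
b1 stroke→TF1  (through TF1, causality passes straight; one stroke at TF1)
b2 stroke→J2  (common-f at J2 fixed by 1)
b3 stroke→J3  (common-f at J3 fixed by 2)
b5 stroke→J3  (1-jn J3 has f-setter on 2)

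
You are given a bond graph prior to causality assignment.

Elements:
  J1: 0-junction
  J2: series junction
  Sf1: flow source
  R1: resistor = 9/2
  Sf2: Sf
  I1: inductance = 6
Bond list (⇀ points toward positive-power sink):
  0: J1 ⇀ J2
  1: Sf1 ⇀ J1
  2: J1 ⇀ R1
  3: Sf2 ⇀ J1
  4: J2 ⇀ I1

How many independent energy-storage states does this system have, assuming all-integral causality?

1  (I1 all integral)

b1 stroke at Sf1  (Sf1 (Sf) sets flow on bond)
b3 stroke at Sf2  (Sf2 (Sf) sets flow on bond)
b4 stroke at I1  (I1: I, integral causality)
b0 stroke at J2  (J2: bond 4 brought flow, rest push out)
b2 stroke at J1  (J1 needs exactly one e-in)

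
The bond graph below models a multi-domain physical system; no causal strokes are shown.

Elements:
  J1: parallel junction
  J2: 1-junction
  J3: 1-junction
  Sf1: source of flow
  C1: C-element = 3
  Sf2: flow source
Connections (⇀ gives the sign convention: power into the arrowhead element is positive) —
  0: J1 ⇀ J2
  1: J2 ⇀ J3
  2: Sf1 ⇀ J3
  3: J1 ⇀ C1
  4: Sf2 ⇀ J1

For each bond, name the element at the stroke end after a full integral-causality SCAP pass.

bond 2 →Sf1  (Sf1 fixes flow; stroke at Sf1)
bond 4 →Sf2  (Sf2: flow source, stroke at near end)
bond 1 →J3  (J3 flow already set via bond 2)
bond 0 →J2  (common-f at J2 fixed by 1)
bond 3 →J1  (J1: last free bond brings effort in)

bond 0 →J2
bond 1 →J3
bond 2 →Sf1
bond 3 →J1
bond 4 →Sf2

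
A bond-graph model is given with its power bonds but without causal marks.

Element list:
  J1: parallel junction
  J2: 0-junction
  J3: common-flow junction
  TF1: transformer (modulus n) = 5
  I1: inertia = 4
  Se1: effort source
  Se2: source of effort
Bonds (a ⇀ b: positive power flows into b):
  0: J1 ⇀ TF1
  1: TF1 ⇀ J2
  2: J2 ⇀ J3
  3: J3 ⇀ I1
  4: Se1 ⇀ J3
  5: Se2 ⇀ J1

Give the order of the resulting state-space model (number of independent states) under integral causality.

1  (I1 all integral)

bond 4 |J3  (Se1: effort source, stroke at far end)
bond 5 |J1  (Se2 fixes effort; stroke away)
bond 0 |TF1  (J1: bond 5 brought effort, rest push out)
bond 1 |J2  (TF1: transformer flips bond 0)
bond 2 |J3  (J2 effort already set via bond 1)
bond 3 |I1  (J3 needs exactly one f-in)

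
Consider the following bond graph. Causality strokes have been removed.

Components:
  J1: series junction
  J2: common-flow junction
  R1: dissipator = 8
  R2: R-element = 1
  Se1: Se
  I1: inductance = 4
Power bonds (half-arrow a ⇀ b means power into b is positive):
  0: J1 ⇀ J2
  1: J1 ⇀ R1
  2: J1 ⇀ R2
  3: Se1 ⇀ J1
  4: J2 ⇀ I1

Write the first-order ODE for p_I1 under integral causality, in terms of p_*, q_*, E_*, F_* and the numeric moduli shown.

#3 stroke→J1  (Se1 (Se) sets effort on bond)
#4 stroke→I1  (I1: I, integral causality)
#0 stroke→J2  (J2 flow already set via bond 4)
#1 stroke→J1  (common-f at J1 fixed by 0)
#2 stroke→J1  (1-jn J1 has f-setter on 0)

dp_I1/dt = E_Se1 - 9*p_I1/4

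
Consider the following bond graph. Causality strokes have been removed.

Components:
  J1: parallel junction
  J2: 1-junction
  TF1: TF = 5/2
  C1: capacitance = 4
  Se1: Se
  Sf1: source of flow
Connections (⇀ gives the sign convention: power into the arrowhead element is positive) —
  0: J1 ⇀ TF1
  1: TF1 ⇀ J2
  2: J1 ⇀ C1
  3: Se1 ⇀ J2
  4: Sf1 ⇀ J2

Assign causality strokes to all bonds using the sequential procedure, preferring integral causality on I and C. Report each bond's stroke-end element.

bond 0 |TF1
bond 1 |J2
bond 2 |J1
bond 3 |J2
bond 4 |Sf1

b3 stroke→J2  (Se1: effort source, stroke at far end)
b4 stroke→Sf1  (Sf1 (Sf) sets flow on bond)
b1 stroke→J2  (1-jn J2 has f-setter on 4)
b0 stroke→TF1  (through TF1, causality passes straight; one stroke at TF1)
b2 stroke→J1  (J1: last free bond brings effort in)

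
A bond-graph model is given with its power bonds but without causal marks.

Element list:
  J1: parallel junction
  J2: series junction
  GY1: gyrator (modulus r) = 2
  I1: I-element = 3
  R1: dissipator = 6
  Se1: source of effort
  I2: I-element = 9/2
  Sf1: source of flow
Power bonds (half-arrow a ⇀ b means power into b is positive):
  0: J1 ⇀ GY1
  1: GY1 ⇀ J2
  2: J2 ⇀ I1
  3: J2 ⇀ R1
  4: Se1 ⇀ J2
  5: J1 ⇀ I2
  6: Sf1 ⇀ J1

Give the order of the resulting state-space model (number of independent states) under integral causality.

2  (I1, I2 all integral)

#4 stroke at J2  (source Se1 imposes e)
#6 stroke at Sf1  (source Sf1 imposes f)
#2 stroke at I1  (I1: I, integral causality)
#1 stroke at J2  (common-f at J2 fixed by 2)
#3 stroke at J2  (J2 flow already set via bond 2)
#0 stroke at J1  (GY GY1: same side as bond 1)
#5 stroke at I2  (J1 effort already set via bond 0)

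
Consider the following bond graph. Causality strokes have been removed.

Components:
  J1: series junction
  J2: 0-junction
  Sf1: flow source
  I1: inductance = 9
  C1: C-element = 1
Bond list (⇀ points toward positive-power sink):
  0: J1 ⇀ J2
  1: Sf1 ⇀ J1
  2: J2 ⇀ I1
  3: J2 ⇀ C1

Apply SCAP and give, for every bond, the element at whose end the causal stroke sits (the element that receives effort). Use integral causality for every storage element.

#0 stroke→J1
#1 stroke→Sf1
#2 stroke→I1
#3 stroke→J2

#1 |Sf1  (source Sf1 imposes f)
#0 |J1  (common-f at J1 fixed by 1)
#2 |I1  (prefer integral on I1)
#3 |J2  (J2: last free bond brings effort in)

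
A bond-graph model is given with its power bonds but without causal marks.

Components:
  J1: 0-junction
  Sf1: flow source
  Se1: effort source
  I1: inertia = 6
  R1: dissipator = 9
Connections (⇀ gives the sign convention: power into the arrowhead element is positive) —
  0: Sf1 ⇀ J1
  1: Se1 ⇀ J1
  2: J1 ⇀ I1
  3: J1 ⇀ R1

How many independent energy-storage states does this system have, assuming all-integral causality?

1  (I1 all integral)

b0 →Sf1  (Sf1: flow source, stroke at near end)
b1 →J1  (source Se1 imposes e)
b2 →I1  (common-e at J1 fixed by 1)
b3 →R1  (0-jn J1 has e-setter on 1)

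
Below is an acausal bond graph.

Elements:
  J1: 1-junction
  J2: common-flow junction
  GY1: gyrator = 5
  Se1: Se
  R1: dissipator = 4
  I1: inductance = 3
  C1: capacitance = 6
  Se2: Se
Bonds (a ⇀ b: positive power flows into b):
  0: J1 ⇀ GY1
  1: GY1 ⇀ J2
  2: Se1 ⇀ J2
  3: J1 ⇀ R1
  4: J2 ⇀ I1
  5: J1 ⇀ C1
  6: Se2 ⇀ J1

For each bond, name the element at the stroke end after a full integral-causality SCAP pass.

β0 stroke→J1
β1 stroke→J2
β2 stroke→J2
β3 stroke→R1
β4 stroke→I1
β5 stroke→J1
β6 stroke→J1

β2 |J2  (Se1: effort source, stroke at far end)
β6 |J1  (Se2 (Se) sets effort on bond)
β4 |I1  (I1 outputs flow p/I1)
β1 |J2  (1-jn J2 has f-setter on 4)
β0 |J1  (GY GY1: same side as bond 1)
β5 |J1  (C1 outputs effort q/C1)
β3 |R1  (J1: last free bond brings flow in)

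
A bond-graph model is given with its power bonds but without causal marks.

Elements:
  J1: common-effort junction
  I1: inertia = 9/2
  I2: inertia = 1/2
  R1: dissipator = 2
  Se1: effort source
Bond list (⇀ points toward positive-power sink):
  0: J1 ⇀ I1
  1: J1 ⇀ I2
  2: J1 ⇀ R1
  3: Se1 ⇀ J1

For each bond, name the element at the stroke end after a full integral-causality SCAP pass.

bond 3 stroke at J1  (Se1: effort source, stroke at far end)
bond 0 stroke at I1  (0-jn J1 has e-setter on 3)
bond 1 stroke at I2  (0-jn J1 has e-setter on 3)
bond 2 stroke at R1  (J1: bond 3 brought effort, rest push out)

b0 stroke at I1
b1 stroke at I2
b2 stroke at R1
b3 stroke at J1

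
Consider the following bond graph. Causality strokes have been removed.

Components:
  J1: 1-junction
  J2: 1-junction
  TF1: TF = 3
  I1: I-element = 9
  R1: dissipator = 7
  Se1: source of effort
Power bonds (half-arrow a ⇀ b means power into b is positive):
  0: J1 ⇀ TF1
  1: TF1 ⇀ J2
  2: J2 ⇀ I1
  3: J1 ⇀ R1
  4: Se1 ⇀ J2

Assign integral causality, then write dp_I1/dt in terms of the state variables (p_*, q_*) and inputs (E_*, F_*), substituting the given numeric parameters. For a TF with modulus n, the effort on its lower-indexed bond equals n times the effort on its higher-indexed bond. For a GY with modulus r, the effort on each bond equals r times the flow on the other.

b4 |J2  (Se1 (Se) sets effort on bond)
b2 |I1  (prefer integral on I1)
b1 |J2  (1-jn J2 has f-setter on 2)
b0 |TF1  (TF1: transformer flips bond 1)
b3 |J1  (J1 flow already set via bond 0)

dp_I1/dt = E_Se1 - 7*p_I1/81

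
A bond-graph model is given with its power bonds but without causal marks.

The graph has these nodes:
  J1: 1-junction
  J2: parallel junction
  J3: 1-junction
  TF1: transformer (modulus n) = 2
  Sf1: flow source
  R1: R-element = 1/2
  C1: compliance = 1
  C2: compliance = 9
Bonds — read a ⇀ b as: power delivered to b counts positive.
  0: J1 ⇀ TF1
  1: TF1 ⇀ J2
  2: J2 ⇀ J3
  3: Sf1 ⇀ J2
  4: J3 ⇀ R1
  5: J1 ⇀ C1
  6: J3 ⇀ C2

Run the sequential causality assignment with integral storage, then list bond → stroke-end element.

#0 |TF1
#1 |J2
#2 |J3
#3 |Sf1
#4 |R1
#5 |J1
#6 |J3

bond 3 stroke→Sf1  (Sf1: flow source, stroke at near end)
bond 5 stroke→J1  (C1: C, integral causality)
bond 0 stroke→TF1  (J1 needs exactly one f-in)
bond 1 stroke→J2  (TF1: transformer flips bond 0)
bond 2 stroke→J3  (J2 effort already set via bond 1)
bond 6 stroke→J3  (C2 outputs effort q/C2)
bond 4 stroke→R1  (closing 1-jn rule on J3)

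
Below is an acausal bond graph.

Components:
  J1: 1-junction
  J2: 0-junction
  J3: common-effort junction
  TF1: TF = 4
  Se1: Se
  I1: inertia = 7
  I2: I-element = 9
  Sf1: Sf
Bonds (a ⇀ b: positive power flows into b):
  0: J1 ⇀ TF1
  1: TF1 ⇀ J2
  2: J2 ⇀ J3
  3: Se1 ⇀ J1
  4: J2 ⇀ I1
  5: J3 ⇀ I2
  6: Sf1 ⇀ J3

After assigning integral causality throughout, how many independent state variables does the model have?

2  (I1, I2 all integral)

bond 3 stroke at J1  (Se1 (Se) sets effort on bond)
bond 6 stroke at Sf1  (source Sf1 imposes f)
bond 0 stroke at TF1  (only one flow-in slot at J1)
bond 1 stroke at J2  (through TF1, causality passes straight; one stroke at TF1)
bond 2 stroke at J3  (J2: bond 1 brought effort, rest push out)
bond 4 stroke at I1  (common-e at J2 fixed by 1)
bond 5 stroke at I2  (common-e at J3 fixed by 2)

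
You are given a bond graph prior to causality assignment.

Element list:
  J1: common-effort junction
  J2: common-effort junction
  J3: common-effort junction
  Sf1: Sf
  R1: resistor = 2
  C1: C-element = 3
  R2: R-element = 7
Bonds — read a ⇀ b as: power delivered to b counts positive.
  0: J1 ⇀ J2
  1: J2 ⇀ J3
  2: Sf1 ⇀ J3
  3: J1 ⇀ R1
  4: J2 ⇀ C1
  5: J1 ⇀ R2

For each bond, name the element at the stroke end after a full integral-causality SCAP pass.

bond 2 stroke→Sf1  (Sf1 fixes flow; stroke at Sf1)
bond 1 stroke→J3  (closing 0-jn rule on J3)
bond 4 stroke→J2  (C1: C, integral causality)
bond 0 stroke→J1  (J2: bond 4 brought effort, rest push out)
bond 3 stroke→R1  (J1: bond 0 brought effort, rest push out)
bond 5 stroke→R2  (J1: bond 0 brought effort, rest push out)

bond 0 stroke at J1
bond 1 stroke at J3
bond 2 stroke at Sf1
bond 3 stroke at R1
bond 4 stroke at J2
bond 5 stroke at R2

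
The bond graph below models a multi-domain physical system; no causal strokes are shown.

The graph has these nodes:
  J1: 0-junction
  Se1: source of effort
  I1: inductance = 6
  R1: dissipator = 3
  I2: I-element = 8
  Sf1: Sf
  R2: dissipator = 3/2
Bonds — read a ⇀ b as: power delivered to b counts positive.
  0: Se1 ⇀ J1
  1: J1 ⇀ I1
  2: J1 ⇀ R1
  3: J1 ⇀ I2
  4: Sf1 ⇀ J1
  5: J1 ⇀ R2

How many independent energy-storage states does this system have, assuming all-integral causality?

2  (I1, I2 all integral)

β0 stroke at J1  (Se1: effort source, stroke at far end)
β4 stroke at Sf1  (Sf1: flow source, stroke at near end)
β1 stroke at I1  (J1: bond 0 brought effort, rest push out)
β2 stroke at R1  (common-e at J1 fixed by 0)
β3 stroke at I2  (common-e at J1 fixed by 0)
β5 stroke at R2  (J1 effort already set via bond 0)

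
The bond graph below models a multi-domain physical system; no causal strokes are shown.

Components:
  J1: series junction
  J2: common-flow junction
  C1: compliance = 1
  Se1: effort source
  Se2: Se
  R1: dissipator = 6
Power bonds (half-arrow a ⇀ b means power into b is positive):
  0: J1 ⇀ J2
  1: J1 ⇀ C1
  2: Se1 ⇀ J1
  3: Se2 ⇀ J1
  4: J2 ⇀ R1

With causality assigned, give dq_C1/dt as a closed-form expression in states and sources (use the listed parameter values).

bond 2 stroke at J1  (Se1 (Se) sets effort on bond)
bond 3 stroke at J1  (Se2: effort source, stroke at far end)
bond 1 stroke at J1  (prefer integral on C1)
bond 0 stroke at J2  (J1 needs exactly one f-in)
bond 4 stroke at R1  (closing 1-jn rule on J2)

dq_C1/dt = E_Se1/6 + E_Se2/6 - q_C1/6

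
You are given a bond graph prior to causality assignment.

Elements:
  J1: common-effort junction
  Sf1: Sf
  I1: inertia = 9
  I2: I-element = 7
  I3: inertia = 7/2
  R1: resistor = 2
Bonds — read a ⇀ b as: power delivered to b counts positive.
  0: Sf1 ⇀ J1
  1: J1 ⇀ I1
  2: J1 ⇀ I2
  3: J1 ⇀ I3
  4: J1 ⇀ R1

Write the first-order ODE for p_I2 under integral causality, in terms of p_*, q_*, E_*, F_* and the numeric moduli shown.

β0 →Sf1  (Sf1 (Sf) sets flow on bond)
β1 →I1  (I1: I, integral causality)
β2 →I2  (I2: I, integral causality)
β3 →I3  (I3 integral (f out))
β4 →J1  (J1: last free bond brings effort in)

dp_I2/dt = 2*F_Sf1 - 2*p_I1/9 - 2*p_I2/7 - 4*p_I3/7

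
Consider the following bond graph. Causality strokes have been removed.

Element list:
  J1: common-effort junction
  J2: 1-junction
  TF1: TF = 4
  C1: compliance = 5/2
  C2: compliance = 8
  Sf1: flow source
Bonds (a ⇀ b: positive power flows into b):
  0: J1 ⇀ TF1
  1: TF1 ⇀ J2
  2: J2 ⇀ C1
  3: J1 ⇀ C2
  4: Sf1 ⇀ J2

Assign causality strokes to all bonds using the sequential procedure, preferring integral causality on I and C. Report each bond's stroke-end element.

b0 stroke→TF1
b1 stroke→J2
b2 stroke→J2
b3 stroke→J1
b4 stroke→Sf1

b4 |Sf1  (Sf1 (Sf) sets flow on bond)
b1 |J2  (J2: bond 4 brought flow, rest push out)
b2 |J2  (J2 flow already set via bond 4)
b0 |TF1  (TF1 one-in-one-out from 1)
b3 |J1  (closing 0-jn rule on J1)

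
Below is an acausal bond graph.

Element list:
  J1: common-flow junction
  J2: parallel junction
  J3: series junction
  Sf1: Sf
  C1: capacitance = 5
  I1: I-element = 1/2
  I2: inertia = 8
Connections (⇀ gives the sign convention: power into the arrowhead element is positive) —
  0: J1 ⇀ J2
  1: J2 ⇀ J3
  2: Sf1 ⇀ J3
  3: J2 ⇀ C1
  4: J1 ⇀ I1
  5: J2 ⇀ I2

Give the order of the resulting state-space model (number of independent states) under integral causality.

b2 |Sf1  (Sf1 (Sf) sets flow on bond)
b1 |J3  (J3: bond 2 brought flow, rest push out)
b3 |J2  (C1 outputs effort q/C1)
b0 |J1  (J2 effort already set via bond 3)
b5 |I2  (J2 effort already set via bond 3)
b4 |I1  (J1 needs exactly one f-in)

3  (C1, I1, I2 all integral)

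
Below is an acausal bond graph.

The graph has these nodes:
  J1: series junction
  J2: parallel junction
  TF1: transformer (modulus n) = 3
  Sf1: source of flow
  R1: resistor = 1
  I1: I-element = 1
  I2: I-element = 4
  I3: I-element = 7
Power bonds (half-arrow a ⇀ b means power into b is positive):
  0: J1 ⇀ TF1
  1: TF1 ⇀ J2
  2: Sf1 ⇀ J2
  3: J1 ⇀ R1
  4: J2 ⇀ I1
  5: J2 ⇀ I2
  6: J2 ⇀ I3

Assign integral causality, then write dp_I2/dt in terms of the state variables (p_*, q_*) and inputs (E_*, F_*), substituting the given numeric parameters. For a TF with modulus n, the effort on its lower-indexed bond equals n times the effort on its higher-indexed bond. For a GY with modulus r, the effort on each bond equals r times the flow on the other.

dp_I2/dt = F_Sf1/9 - p_I1/9 - p_I2/36 - p_I3/63

β2 →Sf1  (Sf1: flow source, stroke at near end)
β4 →I1  (I1 integral (f out))
β5 →I2  (I2: I, integral causality)
β6 →I3  (I3: I, integral causality)
β1 →J2  (J2: last free bond brings effort in)
β0 →TF1  (TF TF1: opposite of bond 1)
β3 →J1  (1-jn J1 has f-setter on 0)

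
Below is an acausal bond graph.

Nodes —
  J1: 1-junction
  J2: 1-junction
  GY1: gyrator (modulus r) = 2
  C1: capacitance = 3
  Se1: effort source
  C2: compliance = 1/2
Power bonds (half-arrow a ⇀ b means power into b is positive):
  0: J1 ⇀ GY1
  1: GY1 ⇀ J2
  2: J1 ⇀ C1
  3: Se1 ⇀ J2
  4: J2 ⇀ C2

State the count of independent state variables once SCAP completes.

2  (C1, C2 all integral)

bond 3 |J2  (Se1: effort source, stroke at far end)
bond 2 |J1  (prefer integral on C1)
bond 0 |GY1  (J1: last free bond brings flow in)
bond 1 |GY1  (GY1 both-in/both-out from 0)
bond 4 |J2  (J2 flow already set via bond 1)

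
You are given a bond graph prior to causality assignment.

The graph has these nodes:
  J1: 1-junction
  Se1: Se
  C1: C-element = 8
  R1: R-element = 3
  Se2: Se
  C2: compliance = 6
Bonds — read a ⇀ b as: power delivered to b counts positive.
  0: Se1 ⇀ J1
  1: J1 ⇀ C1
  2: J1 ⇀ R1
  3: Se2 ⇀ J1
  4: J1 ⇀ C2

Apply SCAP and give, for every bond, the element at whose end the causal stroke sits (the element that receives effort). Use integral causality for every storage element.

bond 0 stroke at J1  (Se1 fixes effort; stroke away)
bond 3 stroke at J1  (Se2 (Se) sets effort on bond)
bond 1 stroke at J1  (C1 integral (e out))
bond 4 stroke at J1  (C2 integral (e out))
bond 2 stroke at R1  (closing 1-jn rule on J1)

bond 0 →J1
bond 1 →J1
bond 2 →R1
bond 3 →J1
bond 4 →J1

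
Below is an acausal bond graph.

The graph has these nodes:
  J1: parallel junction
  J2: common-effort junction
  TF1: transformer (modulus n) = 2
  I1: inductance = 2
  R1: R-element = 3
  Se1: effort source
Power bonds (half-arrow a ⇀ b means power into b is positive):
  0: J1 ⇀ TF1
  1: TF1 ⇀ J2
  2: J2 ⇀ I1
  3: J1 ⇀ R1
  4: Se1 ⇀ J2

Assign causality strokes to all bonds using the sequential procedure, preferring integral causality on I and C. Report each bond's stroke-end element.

bond 4 stroke→J2  (Se1 (Se) sets effort on bond)
bond 1 stroke→TF1  (common-e at J2 fixed by 4)
bond 2 stroke→I1  (common-e at J2 fixed by 4)
bond 0 stroke→J1  (TF TF1: opposite of bond 1)
bond 3 stroke→R1  (0-jn J1 has e-setter on 0)

bond 0 →J1
bond 1 →TF1
bond 2 →I1
bond 3 →R1
bond 4 →J2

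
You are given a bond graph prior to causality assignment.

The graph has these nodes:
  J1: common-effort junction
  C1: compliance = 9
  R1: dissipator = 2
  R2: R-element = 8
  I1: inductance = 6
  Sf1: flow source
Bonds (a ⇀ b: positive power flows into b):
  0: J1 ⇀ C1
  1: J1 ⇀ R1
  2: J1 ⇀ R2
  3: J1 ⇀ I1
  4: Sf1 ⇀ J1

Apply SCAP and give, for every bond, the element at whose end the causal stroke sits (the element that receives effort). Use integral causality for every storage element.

b4 stroke→Sf1  (Sf1: flow source, stroke at near end)
b0 stroke→J1  (C1 integral (e out))
b1 stroke→R1  (common-e at J1 fixed by 0)
b2 stroke→R2  (0-jn J1 has e-setter on 0)
b3 stroke→I1  (J1: bond 0 brought effort, rest push out)

b0 stroke→J1
b1 stroke→R1
b2 stroke→R2
b3 stroke→I1
b4 stroke→Sf1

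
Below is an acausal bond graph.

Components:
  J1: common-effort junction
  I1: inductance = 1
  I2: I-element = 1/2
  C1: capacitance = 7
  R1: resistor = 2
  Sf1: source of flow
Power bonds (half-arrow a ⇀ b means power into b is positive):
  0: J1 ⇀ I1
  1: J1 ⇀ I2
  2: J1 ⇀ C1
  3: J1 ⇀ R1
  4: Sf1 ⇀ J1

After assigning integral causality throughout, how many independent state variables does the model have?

#4 stroke→Sf1  (Sf1: flow source, stroke at near end)
#0 stroke→I1  (I1 integral (f out))
#1 stroke→I2  (I2: I, integral causality)
#2 stroke→J1  (C1 integral (e out))
#3 stroke→R1  (J1: bond 2 brought effort, rest push out)

3  (C1, I1, I2 all integral)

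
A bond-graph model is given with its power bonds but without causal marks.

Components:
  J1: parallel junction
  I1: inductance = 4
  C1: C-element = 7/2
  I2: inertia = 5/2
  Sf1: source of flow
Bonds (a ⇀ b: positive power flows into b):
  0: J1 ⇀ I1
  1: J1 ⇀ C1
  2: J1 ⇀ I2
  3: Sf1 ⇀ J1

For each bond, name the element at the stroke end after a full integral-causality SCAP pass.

β3 stroke→Sf1  (Sf1 (Sf) sets flow on bond)
β0 stroke→I1  (prefer integral on I1)
β1 stroke→J1  (C1 integral (e out))
β2 stroke→I2  (J1: bond 1 brought effort, rest push out)

#0 stroke at I1
#1 stroke at J1
#2 stroke at I2
#3 stroke at Sf1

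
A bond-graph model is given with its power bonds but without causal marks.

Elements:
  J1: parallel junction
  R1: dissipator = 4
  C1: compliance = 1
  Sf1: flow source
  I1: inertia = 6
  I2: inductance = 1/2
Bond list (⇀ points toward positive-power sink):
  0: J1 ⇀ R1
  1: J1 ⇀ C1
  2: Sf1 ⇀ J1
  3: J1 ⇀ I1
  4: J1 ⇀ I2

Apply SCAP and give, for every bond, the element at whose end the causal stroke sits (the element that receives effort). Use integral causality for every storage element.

bond 0 →R1
bond 1 →J1
bond 2 →Sf1
bond 3 →I1
bond 4 →I2

bond 2 →Sf1  (Sf1 (Sf) sets flow on bond)
bond 1 →J1  (C1: C, integral causality)
bond 0 →R1  (common-e at J1 fixed by 1)
bond 3 →I1  (J1 effort already set via bond 1)
bond 4 →I2  (J1: bond 1 brought effort, rest push out)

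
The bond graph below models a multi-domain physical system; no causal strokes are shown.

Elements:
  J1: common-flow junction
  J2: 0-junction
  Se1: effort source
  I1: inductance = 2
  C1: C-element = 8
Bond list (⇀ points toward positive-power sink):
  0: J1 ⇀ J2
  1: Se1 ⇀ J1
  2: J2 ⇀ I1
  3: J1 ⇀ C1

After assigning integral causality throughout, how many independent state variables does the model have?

bond 1 →J1  (Se1 fixes effort; stroke away)
bond 2 →I1  (prefer integral on I1)
bond 0 →J2  (only one effort-in slot at J2)
bond 3 →J1  (1-jn J1 has f-setter on 0)

2  (C1, I1 all integral)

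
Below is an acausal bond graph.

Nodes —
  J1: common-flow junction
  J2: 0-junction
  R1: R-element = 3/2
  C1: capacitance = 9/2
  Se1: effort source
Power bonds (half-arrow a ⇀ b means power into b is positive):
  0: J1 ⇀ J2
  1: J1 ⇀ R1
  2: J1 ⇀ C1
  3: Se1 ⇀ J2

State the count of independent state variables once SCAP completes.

1  (C1 all integral)

b3 stroke at J2  (Se1: effort source, stroke at far end)
b0 stroke at J1  (J2 effort already set via bond 3)
b2 stroke at J1  (C1 outputs effort q/C1)
b1 stroke at R1  (closing 1-jn rule on J1)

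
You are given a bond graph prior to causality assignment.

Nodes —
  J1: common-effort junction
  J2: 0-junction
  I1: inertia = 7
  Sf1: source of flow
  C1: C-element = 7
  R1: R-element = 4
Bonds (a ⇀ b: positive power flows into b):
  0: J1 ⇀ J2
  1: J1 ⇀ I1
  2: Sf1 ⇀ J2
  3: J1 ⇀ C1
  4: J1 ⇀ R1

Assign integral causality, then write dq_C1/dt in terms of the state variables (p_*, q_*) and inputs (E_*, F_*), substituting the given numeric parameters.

dq_C1/dt = F_Sf1 - p_I1/7 - q_C1/28

#2 stroke→Sf1  (Sf1 fixes flow; stroke at Sf1)
#0 stroke→J2  (only one effort-in slot at J2)
#1 stroke→I1  (I1 integral (f out))
#3 stroke→J1  (C1 outputs effort q/C1)
#4 stroke→R1  (J1: bond 3 brought effort, rest push out)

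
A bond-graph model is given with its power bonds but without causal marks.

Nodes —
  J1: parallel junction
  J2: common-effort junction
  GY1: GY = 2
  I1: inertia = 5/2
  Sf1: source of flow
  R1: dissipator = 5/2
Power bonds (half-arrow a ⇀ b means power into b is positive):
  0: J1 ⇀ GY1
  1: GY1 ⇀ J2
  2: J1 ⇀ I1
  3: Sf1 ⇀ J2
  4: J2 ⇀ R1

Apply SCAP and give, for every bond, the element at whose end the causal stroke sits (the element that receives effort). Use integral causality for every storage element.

b0 stroke at J1
b1 stroke at J2
b2 stroke at I1
b3 stroke at Sf1
b4 stroke at R1

bond 3 |Sf1  (Sf1: flow source, stroke at near end)
bond 2 |I1  (I1: I, integral causality)
bond 0 |J1  (closing 0-jn rule on J1)
bond 1 |J2  (GY1 both-in/both-out from 0)
bond 4 |R1  (0-jn J2 has e-setter on 1)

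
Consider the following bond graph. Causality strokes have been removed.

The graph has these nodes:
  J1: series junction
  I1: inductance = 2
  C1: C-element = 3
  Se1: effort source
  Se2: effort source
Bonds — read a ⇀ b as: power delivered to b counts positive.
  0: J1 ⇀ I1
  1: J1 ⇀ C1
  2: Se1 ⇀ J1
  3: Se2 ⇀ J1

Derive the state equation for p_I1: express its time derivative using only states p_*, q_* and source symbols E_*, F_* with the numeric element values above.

β2 →J1  (Se1 (Se) sets effort on bond)
β3 →J1  (Se2: effort source, stroke at far end)
β0 →I1  (I1 integral (f out))
β1 →J1  (J1: bond 0 brought flow, rest push out)

dp_I1/dt = E_Se1 + E_Se2 - q_C1/3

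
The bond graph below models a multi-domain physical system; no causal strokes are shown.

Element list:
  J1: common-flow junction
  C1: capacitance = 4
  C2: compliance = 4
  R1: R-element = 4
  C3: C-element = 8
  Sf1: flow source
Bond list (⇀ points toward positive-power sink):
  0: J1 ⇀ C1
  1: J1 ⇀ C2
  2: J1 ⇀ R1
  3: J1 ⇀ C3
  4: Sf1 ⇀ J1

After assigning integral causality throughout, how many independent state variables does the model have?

#4 stroke at Sf1  (source Sf1 imposes f)
#0 stroke at J1  (J1 flow already set via bond 4)
#1 stroke at J1  (J1 flow already set via bond 4)
#2 stroke at J1  (common-f at J1 fixed by 4)
#3 stroke at J1  (common-f at J1 fixed by 4)

3  (C1, C2, C3 all integral)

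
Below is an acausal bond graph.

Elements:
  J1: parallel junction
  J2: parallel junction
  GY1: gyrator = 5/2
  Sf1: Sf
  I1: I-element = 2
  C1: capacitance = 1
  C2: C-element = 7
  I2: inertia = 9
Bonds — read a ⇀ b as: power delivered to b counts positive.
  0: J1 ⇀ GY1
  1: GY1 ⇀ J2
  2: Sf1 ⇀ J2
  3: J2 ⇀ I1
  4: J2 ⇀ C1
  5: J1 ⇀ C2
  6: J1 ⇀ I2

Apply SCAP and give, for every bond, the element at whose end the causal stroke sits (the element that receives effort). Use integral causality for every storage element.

#0 stroke→GY1
#1 stroke→GY1
#2 stroke→Sf1
#3 stroke→I1
#4 stroke→J2
#5 stroke→J1
#6 stroke→I2

bond 2 |Sf1  (source Sf1 imposes f)
bond 3 |I1  (I1 integral (f out))
bond 4 |J2  (C1 integral (e out))
bond 1 |GY1  (J2 effort already set via bond 4)
bond 0 |GY1  (GY1 both-in/both-out from 1)
bond 5 |J1  (C2 outputs effort q/C2)
bond 6 |I2  (J1 effort already set via bond 5)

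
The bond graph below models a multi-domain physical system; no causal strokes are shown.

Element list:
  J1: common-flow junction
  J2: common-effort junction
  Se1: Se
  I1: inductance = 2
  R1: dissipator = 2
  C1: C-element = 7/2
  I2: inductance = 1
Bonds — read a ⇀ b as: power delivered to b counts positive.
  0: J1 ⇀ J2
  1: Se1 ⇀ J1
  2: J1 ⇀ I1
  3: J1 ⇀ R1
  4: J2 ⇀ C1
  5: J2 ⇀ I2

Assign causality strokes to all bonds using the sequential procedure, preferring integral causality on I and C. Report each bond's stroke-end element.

b1 stroke→J1  (Se1: effort source, stroke at far end)
b2 stroke→I1  (I1 integral (f out))
b0 stroke→J1  (1-jn J1 has f-setter on 2)
b3 stroke→J1  (J1 flow already set via bond 2)
b4 stroke→J2  (C1 integral (e out))
b5 stroke→I2  (J2: bond 4 brought effort, rest push out)

b0 stroke at J1
b1 stroke at J1
b2 stroke at I1
b3 stroke at J1
b4 stroke at J2
b5 stroke at I2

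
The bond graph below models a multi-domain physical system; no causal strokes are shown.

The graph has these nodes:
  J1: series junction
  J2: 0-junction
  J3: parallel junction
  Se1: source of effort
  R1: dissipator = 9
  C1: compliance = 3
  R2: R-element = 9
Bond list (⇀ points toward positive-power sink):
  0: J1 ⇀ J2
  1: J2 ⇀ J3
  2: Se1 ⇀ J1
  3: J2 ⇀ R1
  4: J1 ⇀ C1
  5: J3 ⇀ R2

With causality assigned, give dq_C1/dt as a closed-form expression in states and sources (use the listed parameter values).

β2 →J1  (Se1 (Se) sets effort on bond)
β4 →J1  (C1 integral (e out))
β0 →J2  (J1: last free bond brings flow in)
β1 →J3  (0-jn J2 has e-setter on 0)
β3 →R1  (J2: bond 0 brought effort, rest push out)
β5 →R2  (J3: bond 1 brought effort, rest push out)

dq_C1/dt = 2*E_Se1/9 - 2*q_C1/27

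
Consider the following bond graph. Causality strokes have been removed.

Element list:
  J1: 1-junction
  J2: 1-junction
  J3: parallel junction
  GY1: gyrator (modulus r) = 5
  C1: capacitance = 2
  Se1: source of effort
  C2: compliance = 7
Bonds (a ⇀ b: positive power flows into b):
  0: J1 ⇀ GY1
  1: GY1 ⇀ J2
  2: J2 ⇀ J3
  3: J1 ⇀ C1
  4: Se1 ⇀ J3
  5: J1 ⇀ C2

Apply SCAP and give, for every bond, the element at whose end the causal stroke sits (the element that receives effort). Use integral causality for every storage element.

#0 →GY1
#1 →GY1
#2 →J2
#3 →J1
#4 →J3
#5 →J1

#4 →J3  (Se1: effort source, stroke at far end)
#2 →J2  (J3 effort already set via bond 4)
#1 →GY1  (closing 1-jn rule on J2)
#0 →GY1  (GY1: gyrator matches bond 1)
#3 →J1  (common-f at J1 fixed by 0)
#5 →J1  (common-f at J1 fixed by 0)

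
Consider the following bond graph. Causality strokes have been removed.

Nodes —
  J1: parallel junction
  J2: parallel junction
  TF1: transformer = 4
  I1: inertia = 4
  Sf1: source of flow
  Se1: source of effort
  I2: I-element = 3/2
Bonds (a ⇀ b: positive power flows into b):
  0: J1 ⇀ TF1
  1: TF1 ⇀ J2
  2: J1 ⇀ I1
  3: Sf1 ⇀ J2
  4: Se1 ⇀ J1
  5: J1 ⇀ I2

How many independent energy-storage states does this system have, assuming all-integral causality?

b3 →Sf1  (Sf1: flow source, stroke at near end)
b4 →J1  (Se1: effort source, stroke at far end)
b0 →TF1  (common-e at J1 fixed by 4)
b2 →I1  (common-e at J1 fixed by 4)
b5 →I2  (0-jn J1 has e-setter on 4)
b1 →J2  (closing 0-jn rule on J2)

2  (I1, I2 all integral)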